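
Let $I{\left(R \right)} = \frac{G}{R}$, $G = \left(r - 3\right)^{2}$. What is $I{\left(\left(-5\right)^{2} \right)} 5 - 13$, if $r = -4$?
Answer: $- \frac{16}{5} \approx -3.2$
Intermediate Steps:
$G = 49$ ($G = \left(-4 - 3\right)^{2} = \left(-7\right)^{2} = 49$)
$I{\left(R \right)} = \frac{49}{R}$
$I{\left(\left(-5\right)^{2} \right)} 5 - 13 = \frac{49}{\left(-5\right)^{2}} \cdot 5 - 13 = \frac{49}{25} \cdot 5 - 13 = \frac{49}{5} - 13 = - \frac{16}{5}$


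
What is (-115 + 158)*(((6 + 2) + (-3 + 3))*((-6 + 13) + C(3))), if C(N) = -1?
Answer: 2064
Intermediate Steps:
(-115 + 158)*(((6 + 2) + (-3 + 3))*((-6 + 13) + C(3))) = (-115 + 158)*(((6 + 2) + (-3 + 3))*((-6 + 13) - 1)) = 43*((8 + 0)*(7 - 1)) = 43*(8*6) = 43*48 = 2064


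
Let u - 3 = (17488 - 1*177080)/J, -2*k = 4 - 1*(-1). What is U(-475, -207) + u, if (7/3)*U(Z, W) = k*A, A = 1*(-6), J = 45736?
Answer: 237679/40019 ≈ 5.9392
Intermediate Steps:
k = -5/2 (k = -(4 - 1*(-1))/2 = -(4 + 1)/2 = -½*5 = -5/2 ≈ -2.5000)
A = -6
u = -2798/5717 (u = 3 + (17488 - 1*177080)/45736 = 3 + (17488 - 177080)*(1/45736) = 3 - 159592*1/45736 = 3 - 19949/5717 = -2798/5717 ≈ -0.48942)
U(Z, W) = 45/7 (U(Z, W) = 3*(-5/2*(-6))/7 = (3/7)*15 = 45/7)
U(-475, -207) + u = 45/7 - 2798/5717 = 237679/40019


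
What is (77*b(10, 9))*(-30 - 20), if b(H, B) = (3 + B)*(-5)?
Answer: 231000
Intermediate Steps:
b(H, B) = -15 - 5*B
(77*b(10, 9))*(-30 - 20) = (77*(-15 - 5*9))*(-30 - 20) = (77*(-15 - 45))*(-50) = (77*(-60))*(-50) = -4620*(-50) = 231000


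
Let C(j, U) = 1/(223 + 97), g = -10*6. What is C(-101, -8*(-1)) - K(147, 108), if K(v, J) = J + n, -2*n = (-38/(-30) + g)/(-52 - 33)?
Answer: -8784353/81600 ≈ -107.65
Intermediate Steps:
g = -60
C(j, U) = 1/320
n = -881/2550 (n = -(-38/(-30) - 60)/(2*(-52 - 33)) = -(-38*(-1/30) - 60)/(2*(-85)) = -(19/15 - 60)*(-1)/(2*85) = -(-881)*(-1)/(30*85) = -½*881/1275 = -881/2550 ≈ -0.34549)
K(v, J) = -881/2550 + J (K(v, J) = J - 881/2550 = -881/2550 + J)
C(-101, -8*(-1)) - K(147, 108) = 1/320 - (-881/2550 + 108) = 1/320 - 1*274519/2550 = 1/320 - 274519/2550 = -8784353/81600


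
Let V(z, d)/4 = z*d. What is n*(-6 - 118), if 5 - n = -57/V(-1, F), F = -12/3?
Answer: -4247/4 ≈ -1061.8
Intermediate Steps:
F = -4 (F = -12*⅓ = -4)
V(z, d) = 4*d*z (V(z, d) = 4*(z*d) = 4*(d*z) = 4*d*z)
n = 137/16 (n = 5 - (-57)/(4*(-4)*(-1)) = 5 - (-57)/16 = 5 - 1*(-57/16) = 5 + 57/16 = 137/16 ≈ 8.5625)
n*(-6 - 118) = 137*(-6 - 118)/16 = (137/16)*(-124) = -4247/4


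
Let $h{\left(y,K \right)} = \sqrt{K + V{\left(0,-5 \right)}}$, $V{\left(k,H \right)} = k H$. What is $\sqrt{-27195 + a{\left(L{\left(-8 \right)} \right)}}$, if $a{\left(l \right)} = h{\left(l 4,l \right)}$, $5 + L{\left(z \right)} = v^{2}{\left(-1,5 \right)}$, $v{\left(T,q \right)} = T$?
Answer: $\sqrt{-27195 + 2 i} \approx 0.0061 + 164.91 i$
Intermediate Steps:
$V{\left(k,H \right)} = H k$
$h{\left(y,K \right)} = \sqrt{K}$ ($h{\left(y,K \right)} = \sqrt{K - 0} = \sqrt{K + 0} = \sqrt{K}$)
$L{\left(z \right)} = -4$ ($L{\left(z \right)} = -5 + \left(-1\right)^{2} = -5 + 1 = -4$)
$a{\left(l \right)} = \sqrt{l}$
$\sqrt{-27195 + a{\left(L{\left(-8 \right)} \right)}} = \sqrt{-27195 + \sqrt{-4}} = \sqrt{-27195 + 2 i}$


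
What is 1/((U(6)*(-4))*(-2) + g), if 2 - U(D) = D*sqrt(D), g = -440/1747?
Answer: -6007933/5179257784 - 9156027*sqrt(6)/2589628892 ≈ -0.0098205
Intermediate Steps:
g = -440/1747 (g = -440*1/1747 = -440/1747 ≈ -0.25186)
U(D) = 2 - D**(3/2) (U(D) = 2 - D*sqrt(D) = 2 - D**(3/2))
1/((U(6)*(-4))*(-2) + g) = 1/(((2 - 6**(3/2))*(-4))*(-2) - 440/1747) = 1/(((2 - 6*sqrt(6))*(-4))*(-2) - 440/1747) = 1/((-8 + 24*sqrt(6))*(-2) - 440/1747) = 1/((16 - 48*sqrt(6)) - 440/1747) = 1/(27512/1747 - 48*sqrt(6))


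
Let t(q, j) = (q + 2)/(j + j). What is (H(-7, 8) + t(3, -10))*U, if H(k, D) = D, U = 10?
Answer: 155/2 ≈ 77.500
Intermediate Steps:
t(q, j) = (2 + q)/(2*j) (t(q, j) = (2 + q)/((2*j)) = (2 + q)*(1/(2*j)) = (2 + q)/(2*j))
(H(-7, 8) + t(3, -10))*U = (8 + (½)*(2 + 3)/(-10))*10 = (8 + (½)*(-⅒)*5)*10 = (8 - ¼)*10 = (31/4)*10 = 155/2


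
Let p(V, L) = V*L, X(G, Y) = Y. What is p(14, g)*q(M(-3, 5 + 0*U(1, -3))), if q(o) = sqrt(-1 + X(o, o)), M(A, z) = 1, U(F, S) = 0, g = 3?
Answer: 0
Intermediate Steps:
p(V, L) = L*V
q(o) = sqrt(-1 + o)
p(14, g)*q(M(-3, 5 + 0*U(1, -3))) = (3*14)*sqrt(-1 + 1) = 42*sqrt(0) = 42*0 = 0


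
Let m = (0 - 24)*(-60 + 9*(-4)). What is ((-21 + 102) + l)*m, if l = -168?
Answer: -200448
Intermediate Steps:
m = 2304 (m = -24*(-60 - 36) = -24*(-96) = 2304)
((-21 + 102) + l)*m = ((-21 + 102) - 168)*2304 = (81 - 168)*2304 = -87*2304 = -200448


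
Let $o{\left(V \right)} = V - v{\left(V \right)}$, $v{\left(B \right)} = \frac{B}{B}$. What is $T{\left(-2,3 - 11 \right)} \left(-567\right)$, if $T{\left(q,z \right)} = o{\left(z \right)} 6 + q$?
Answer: $31752$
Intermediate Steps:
$v{\left(B \right)} = 1$
$o{\left(V \right)} = -1 + V$ ($o{\left(V \right)} = V - 1 = -1 + V$)
$T{\left(q,z \right)} = -6 + q + 6 z$ ($T{\left(q,z \right)} = \left(-1 + z\right) 6 + q = \left(-6 + 6 z\right) + q = -6 + q + 6 z$)
$T{\left(-2,3 - 11 \right)} \left(-567\right) = \left(-6 - 2 + 6 \left(3 - 11\right)\right) \left(-567\right) = \left(-6 - 2 + 6 \left(-8\right)\right) \left(-567\right) = \left(-6 - 2 - 48\right) \left(-567\right) = \left(-56\right) \left(-567\right) = 31752$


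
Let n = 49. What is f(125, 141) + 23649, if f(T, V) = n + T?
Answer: 23823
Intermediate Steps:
f(T, V) = 49 + T
f(125, 141) + 23649 = (49 + 125) + 23649 = 174 + 23649 = 23823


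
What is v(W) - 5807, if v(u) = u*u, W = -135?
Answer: 12418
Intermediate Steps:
v(u) = u²
v(W) - 5807 = (-135)² - 5807 = 18225 - 5807 = 12418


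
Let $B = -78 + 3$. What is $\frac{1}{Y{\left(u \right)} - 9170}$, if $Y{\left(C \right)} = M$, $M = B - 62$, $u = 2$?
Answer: $- \frac{1}{9307} \approx -0.00010745$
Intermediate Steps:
$B = -75$
$M = -137$ ($M = -75 - 62 = -137$)
$Y{\left(C \right)} = -137$
$\frac{1}{Y{\left(u \right)} - 9170} = \frac{1}{-137 - 9170} = \frac{1}{-9307} = - \frac{1}{9307}$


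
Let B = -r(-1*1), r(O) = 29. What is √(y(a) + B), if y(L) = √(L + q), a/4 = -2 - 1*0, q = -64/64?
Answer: √(-29 + 3*I) ≈ 0.27817 + 5.3923*I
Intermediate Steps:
q = -1 (q = -64*1/64 = -1)
a = -8 (a = 4*(-2 - 1*0) = 4*(-2 + 0) = 4*(-2) = -8)
y(L) = √(-1 + L) (y(L) = √(L - 1) = √(-1 + L))
B = -29 (B = -1*29 = -29)
√(y(a) + B) = √(√(-1 - 8) - 29) = √(√(-9) - 29) = √(3*I - 29) = √(-29 + 3*I)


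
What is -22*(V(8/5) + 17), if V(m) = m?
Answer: -2046/5 ≈ -409.20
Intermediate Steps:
-22*(V(8/5) + 17) = -22*(8/5 + 17) = -22*93/5 = -2046/5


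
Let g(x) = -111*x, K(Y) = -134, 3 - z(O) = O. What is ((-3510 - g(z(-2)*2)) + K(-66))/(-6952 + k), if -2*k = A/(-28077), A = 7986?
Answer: 23715706/65062437 ≈ 0.36451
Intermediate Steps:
z(O) = 3 - O
k = 1331/9359 (k = -3993/(-28077) = -3993*(-1)/28077 = -½*(-2662/9359) = 1331/9359 ≈ 0.14222)
((-3510 - g(z(-2)*2)) + K(-66))/(-6952 + k) = ((-3510 - (-111)*(3 - 1*(-2))*2) - 134)/(-6952 + 1331/9359) = ((-3510 - (-111)*(3 + 2)*2) - 134)/(-65062437/9359) = ((-3510 - (-111)*5*2) - 134)*(-9359/65062437) = ((-3510 - (-111)*10) - 134)*(-9359/65062437) = ((-3510 - 1*(-1110)) - 134)*(-9359/65062437) = ((-3510 + 1110) - 134)*(-9359/65062437) = (-2400 - 134)*(-9359/65062437) = -2534*(-9359/65062437) = 23715706/65062437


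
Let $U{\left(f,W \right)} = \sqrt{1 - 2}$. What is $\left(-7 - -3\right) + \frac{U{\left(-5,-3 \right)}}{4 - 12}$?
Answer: $-4 - \frac{i}{8} \approx -4.0 - 0.125 i$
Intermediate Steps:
$U{\left(f,W \right)} = i$ ($U{\left(f,W \right)} = \sqrt{-1} = i$)
$\left(-7 - -3\right) + \frac{U{\left(-5,-3 \right)}}{4 - 12} = \left(-7 - -3\right) + \frac{i}{4 - 12} = \left(-7 + 3\right) + \frac{i}{-8} = -4 - \frac{i}{8}$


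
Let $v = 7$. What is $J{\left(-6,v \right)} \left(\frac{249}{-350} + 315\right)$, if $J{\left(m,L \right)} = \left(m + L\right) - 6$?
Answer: $- \frac{110001}{70} \approx -1571.4$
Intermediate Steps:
$J{\left(m,L \right)} = -6 + L + m$ ($J{\left(m,L \right)} = \left(L + m\right) - 6 = -6 + L + m$)
$J{\left(-6,v \right)} \left(\frac{249}{-350} + 315\right) = \left(-6 + 7 - 6\right) \left(\frac{249}{-350} + 315\right) = - 5 \left(249 \left(- \frac{1}{350}\right) + 315\right) = - 5 \left(- \frac{249}{350} + 315\right) = \left(-5\right) \frac{110001}{350} = - \frac{110001}{70}$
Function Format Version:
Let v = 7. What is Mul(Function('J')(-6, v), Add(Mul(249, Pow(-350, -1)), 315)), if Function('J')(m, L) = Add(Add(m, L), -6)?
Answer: Rational(-110001, 70) ≈ -1571.4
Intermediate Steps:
Function('J')(m, L) = Add(-6, L, m) (Function('J')(m, L) = Add(Add(L, m), -6) = Add(-6, L, m))
Mul(Function('J')(-6, v), Add(Mul(249, Pow(-350, -1)), 315)) = Mul(Add(-6, 7, -6), Add(Mul(249, Pow(-350, -1)), 315)) = Mul(-5, Add(Mul(249, Rational(-1, 350)), 315)) = Mul(-5, Add(Rational(-249, 350), 315)) = Mul(-5, Rational(110001, 350)) = Rational(-110001, 70)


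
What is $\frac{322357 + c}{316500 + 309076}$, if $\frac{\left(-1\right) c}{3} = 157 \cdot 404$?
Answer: $\frac{132073}{625576} \approx 0.21112$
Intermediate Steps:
$c = -190284$ ($c = - 3 \cdot 157 \cdot 404 = \left(-3\right) 63428 = -190284$)
$\frac{322357 + c}{316500 + 309076} = \frac{322357 - 190284}{316500 + 309076} = \frac{132073}{625576}$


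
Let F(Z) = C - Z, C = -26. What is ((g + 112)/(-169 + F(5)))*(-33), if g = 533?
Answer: 4257/40 ≈ 106.43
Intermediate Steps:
F(Z) = -26 - Z
((g + 112)/(-169 + F(5)))*(-33) = ((533 + 112)/(-169 + (-26 - 1*5)))*(-33) = (645/(-169 + (-26 - 5)))*(-33) = (645/(-169 - 31))*(-33) = (645/(-200))*(-33) = (645*(-1/200))*(-33) = -129/40*(-33) = 4257/40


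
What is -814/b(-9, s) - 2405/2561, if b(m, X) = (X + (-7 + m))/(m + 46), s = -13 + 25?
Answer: 2966253/394 ≈ 7528.6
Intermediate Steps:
s = 12
b(m, X) = (-7 + X + m)/(46 + m)
-814/b(-9, s) - 2405/2561 = -814*(46 - 9)/(-7 + 12 - 9) - 2405/2561 = -814/(-4/37) - 2405*1/2561 = -814/((1/37)*(-4)) - 185/197 = -814/(-4/37) - 185/197 = -814*(-37/4) - 185/197 = 15059/2 - 185/197 = 2966253/394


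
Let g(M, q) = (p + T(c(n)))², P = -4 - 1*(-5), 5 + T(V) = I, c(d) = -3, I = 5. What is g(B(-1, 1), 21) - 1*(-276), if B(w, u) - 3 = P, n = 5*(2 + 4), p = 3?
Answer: 285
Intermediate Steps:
n = 30 (n = 5*6 = 30)
T(V) = 0 (T(V) = -5 + 5 = 0)
P = 1 (P = -4 + 5 = 1)
B(w, u) = 4 (B(w, u) = 3 + 1 = 4)
g(M, q) = 9 (g(M, q) = (3 + 0)² = 3² = 9)
g(B(-1, 1), 21) - 1*(-276) = 9 - 1*(-276) = 9 + 276 = 285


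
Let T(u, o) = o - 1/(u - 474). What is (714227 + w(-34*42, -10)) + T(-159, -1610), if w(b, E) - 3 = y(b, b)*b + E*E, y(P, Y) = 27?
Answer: 426745813/633 ≈ 6.7416e+5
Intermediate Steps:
T(u, o) = o - 1/(-474 + u)
w(b, E) = 3 + E² + 27*b (w(b, E) = 3 + (27*b + E*E) = 3 + (27*b + E²) = 3 + (E² + 27*b) = 3 + E² + 27*b)
(714227 + w(-34*42, -10)) + T(-159, -1610) = (714227 + (3 + (-10)² + 27*(-34*42))) + (-1 - 474*(-1610) - 1610*(-159))/(-474 - 159) = (714227 + (3 + 100 + 27*(-1428))) + (-1 + 763140 + 255990)/(-633) = (714227 + (3 + 100 - 38556)) - 1/633*1019129 = (714227 - 38453) - 1019129/633 = 675774 - 1019129/633 = 426745813/633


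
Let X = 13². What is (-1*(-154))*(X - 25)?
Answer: 22176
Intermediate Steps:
X = 169
(-1*(-154))*(X - 25) = (-1*(-154))*(169 - 25) = 154*144 = 22176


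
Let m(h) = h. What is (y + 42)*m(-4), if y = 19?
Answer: -244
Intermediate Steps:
(y + 42)*m(-4) = (19 + 42)*(-4) = 61*(-4) = -244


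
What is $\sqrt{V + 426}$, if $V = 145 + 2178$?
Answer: $\sqrt{2749} \approx 52.431$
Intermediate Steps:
$V = 2323$
$\sqrt{V + 426} = \sqrt{2323 + 426} = \sqrt{2749}$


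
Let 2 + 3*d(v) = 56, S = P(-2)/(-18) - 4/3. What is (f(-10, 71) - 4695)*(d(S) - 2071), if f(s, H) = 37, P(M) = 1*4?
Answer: 9562874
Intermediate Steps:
P(M) = 4
S = -14/9 (S = 4/(-18) - 4/3 = 4*(-1/18) - 4*⅓ = -2/9 - 4/3 = -14/9 ≈ -1.5556)
d(v) = 18 (d(v) = -⅔ + (⅓)*56 = -⅔ + 56/3 = 18)
(f(-10, 71) - 4695)*(d(S) - 2071) = (37 - 4695)*(18 - 2071) = -4658*(-2053) = 9562874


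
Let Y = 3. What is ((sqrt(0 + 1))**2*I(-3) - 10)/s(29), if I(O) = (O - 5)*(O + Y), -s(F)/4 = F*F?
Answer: 5/1682 ≈ 0.0029727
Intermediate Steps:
s(F) = -4*F**2 (s(F) = -4*F*F = -4*F**2)
I(O) = (-5 + O)*(3 + O) (I(O) = (O - 5)*(O + 3) = (-5 + O)*(3 + O))
((sqrt(0 + 1))**2*I(-3) - 10)/s(29) = ((sqrt(0 + 1))**2*(-15 + (-3)**2 - 2*(-3)) - 10)/((-4*29**2)) = ((sqrt(1))**2*(-15 + 9 + 6) - 10)/((-4*841)) = (1**2*0 - 10)/(-3364) = (1*0 - 10)*(-1/3364) = (0 - 10)*(-1/3364) = -10*(-1/3364) = 5/1682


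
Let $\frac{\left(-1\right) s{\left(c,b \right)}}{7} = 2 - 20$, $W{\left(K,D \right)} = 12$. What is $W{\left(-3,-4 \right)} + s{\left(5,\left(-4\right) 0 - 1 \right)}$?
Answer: $138$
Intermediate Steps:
$s{\left(c,b \right)} = 126$ ($s{\left(c,b \right)} = - 7 \left(2 - 20\right) = \left(-7\right) \left(-18\right) = 126$)
$W{\left(-3,-4 \right)} + s{\left(5,\left(-4\right) 0 - 1 \right)} = 12 + 126 = 138$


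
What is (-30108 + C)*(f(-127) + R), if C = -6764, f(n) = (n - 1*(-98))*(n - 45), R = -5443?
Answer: 16776760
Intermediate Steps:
f(n) = (-45 + n)*(98 + n) (f(n) = (n + 98)*(-45 + n) = (98 + n)*(-45 + n) = (-45 + n)*(98 + n))
(-30108 + C)*(f(-127) + R) = (-30108 - 6764)*((-4410 + (-127)² + 53*(-127)) - 5443) = -36872*((-4410 + 16129 - 6731) - 5443) = -36872*(4988 - 5443) = -36872*(-455) = 16776760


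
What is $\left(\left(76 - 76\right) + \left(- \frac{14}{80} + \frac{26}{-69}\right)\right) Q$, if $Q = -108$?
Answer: $\frac{13707}{230} \approx 59.596$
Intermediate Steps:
$\left(\left(76 - 76\right) + \left(- \frac{14}{80} + \frac{26}{-69}\right)\right) Q = \left(\left(76 - 76\right) + \left(- \frac{14}{80} + \frac{26}{-69}\right)\right) \left(-108\right) = \left(0 + \left(\left(-14\right) \frac{1}{80} + 26 \left(- \frac{1}{69}\right)\right)\right) \left(-108\right) = \left(0 - \frac{1523}{2760}\right) \left(-108\right) = \left(- \frac{1523}{2760}\right) \left(-108\right) = \frac{13707}{230}$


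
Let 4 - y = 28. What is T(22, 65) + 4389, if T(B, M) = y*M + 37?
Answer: 2866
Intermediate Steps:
y = -24 (y = 4 - 1*28 = 4 - 28 = -24)
T(B, M) = 37 - 24*M (T(B, M) = -24*M + 37 = 37 - 24*M)
T(22, 65) + 4389 = (37 - 24*65) + 4389 = (37 - 1560) + 4389 = -1523 + 4389 = 2866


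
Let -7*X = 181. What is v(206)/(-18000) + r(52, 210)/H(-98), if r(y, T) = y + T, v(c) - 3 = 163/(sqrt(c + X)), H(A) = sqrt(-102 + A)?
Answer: -1/6000 - 163*sqrt(8827)/22698000 - 131*I*sqrt(2)/10 ≈ -0.00084136 - 18.526*I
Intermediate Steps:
X = -181/7 (X = -1/7*181 = -181/7 ≈ -25.857)
v(c) = 3 + 163/sqrt(-181/7 + c) (v(c) = 3 + 163/(sqrt(c - 181/7)) = 3 + 163/(sqrt(-181/7 + c)) = 3 + 163/sqrt(-181/7 + c))
r(y, T) = T + y
v(206)/(-18000) + r(52, 210)/H(-98) = (3 + 163*sqrt(7)/sqrt(-181 + 7*206))/(-18000) + (210 + 52)/(sqrt(-102 - 98)) = (3 + 163*sqrt(7)/sqrt(-181 + 1442))*(-1/18000) + 262/(sqrt(-200)) = (3 + 163*sqrt(7)/sqrt(1261))*(-1/18000) + 262/((10*I*sqrt(2))) = (3 + 163*sqrt(7)*(sqrt(1261)/1261))*(-1/18000) + 262*(-I*sqrt(2)/20) = (3 + 163*sqrt(8827)/1261)*(-1/18000) - 131*I*sqrt(2)/10 = (-1/6000 - 163*sqrt(8827)/22698000) - 131*I*sqrt(2)/10 = -1/6000 - 163*sqrt(8827)/22698000 - 131*I*sqrt(2)/10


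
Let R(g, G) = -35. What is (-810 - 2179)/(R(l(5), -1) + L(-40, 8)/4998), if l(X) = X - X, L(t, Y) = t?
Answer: 7469511/87485 ≈ 85.380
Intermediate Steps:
l(X) = 0
(-810 - 2179)/(R(l(5), -1) + L(-40, 8)/4998) = (-810 - 2179)/(-35 - 40/4998) = -2989/(-35 - 40*1/4998) = -2989/(-35 - 20/2499) = -2989/(-87485/2499) = -2989*(-2499/87485) = 7469511/87485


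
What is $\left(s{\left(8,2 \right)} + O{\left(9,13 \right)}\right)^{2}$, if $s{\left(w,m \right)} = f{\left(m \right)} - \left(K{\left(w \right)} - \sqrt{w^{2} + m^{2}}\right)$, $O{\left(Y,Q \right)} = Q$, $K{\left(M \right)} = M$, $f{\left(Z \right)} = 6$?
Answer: $189 + 44 \sqrt{17} \approx 370.42$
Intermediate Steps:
$s{\left(w,m \right)} = 6 + \sqrt{m^{2} + w^{2}} - w$ ($s{\left(w,m \right)} = 6 - \left(w - \sqrt{w^{2} + m^{2}}\right) = 6 - \left(w - \sqrt{m^{2} + w^{2}}\right) = 6 + \sqrt{m^{2} + w^{2}} - w$)
$\left(s{\left(8,2 \right)} + O{\left(9,13 \right)}\right)^{2} = \left(\left(6 + \sqrt{2^{2} + 8^{2}} - 8\right) + 13\right)^{2} = \left(\left(6 + \sqrt{4 + 64} - 8\right) + 13\right)^{2} = \left(\left(6 + \sqrt{68} - 8\right) + 13\right)^{2} = \left(\left(6 + 2 \sqrt{17} - 8\right) + 13\right)^{2} = \left(\left(-2 + 2 \sqrt{17}\right) + 13\right)^{2} = \left(11 + 2 \sqrt{17}\right)^{2}$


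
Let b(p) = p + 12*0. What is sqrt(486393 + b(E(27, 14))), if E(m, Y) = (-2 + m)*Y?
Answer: sqrt(486743) ≈ 697.67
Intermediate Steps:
E(m, Y) = Y*(-2 + m)
b(p) = p (b(p) = p + 0 = p)
sqrt(486393 + b(E(27, 14))) = sqrt(486393 + 14*(-2 + 27)) = sqrt(486393 + 14*25) = sqrt(486393 + 350) = sqrt(486743)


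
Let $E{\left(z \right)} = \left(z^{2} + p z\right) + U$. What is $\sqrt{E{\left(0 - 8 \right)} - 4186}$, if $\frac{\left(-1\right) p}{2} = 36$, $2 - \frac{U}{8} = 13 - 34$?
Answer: $41 i \sqrt{2} \approx 57.983 i$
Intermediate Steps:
$U = 184$ ($U = 16 - 8 \left(13 - 34\right) = 16 - -168 = 16 + 168 = 184$)
$p = -72$ ($p = \left(-2\right) 36 = -72$)
$E{\left(z \right)} = 184 + z^{2} - 72 z$ ($E{\left(z \right)} = \left(z^{2} - 72 z\right) + 184 = 184 + z^{2} - 72 z$)
$\sqrt{E{\left(0 - 8 \right)} - 4186} = \sqrt{\left(184 + \left(0 - 8\right)^{2} - 72 \left(0 - 8\right)\right) - 4186} = \sqrt{\left(184 + \left(-8\right)^{2} - -576\right) - 4186} = \sqrt{\left(184 + 64 + 576\right) - 4186} = \sqrt{824 - 4186} = \sqrt{-3362} = 41 i \sqrt{2}$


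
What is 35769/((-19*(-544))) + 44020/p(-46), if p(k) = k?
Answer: -226672673/237728 ≈ -953.50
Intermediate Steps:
35769/((-19*(-544))) + 44020/p(-46) = 35769/((-19*(-544))) + 44020/(-46) = 35769/10336 + 44020*(-1/46) = 35769*(1/10336) - 22010/23 = 35769/10336 - 22010/23 = -226672673/237728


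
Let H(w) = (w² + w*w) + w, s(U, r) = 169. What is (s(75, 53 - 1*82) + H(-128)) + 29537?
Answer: 62346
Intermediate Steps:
H(w) = w + 2*w² (H(w) = (w² + w²) + w = 2*w² + w = w + 2*w²)
(s(75, 53 - 1*82) + H(-128)) + 29537 = (169 - 128*(1 + 2*(-128))) + 29537 = (169 - 128*(1 - 256)) + 29537 = (169 - 128*(-255)) + 29537 = (169 + 32640) + 29537 = 32809 + 29537 = 62346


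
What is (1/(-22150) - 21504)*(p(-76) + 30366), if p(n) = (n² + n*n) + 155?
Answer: -20039942134873/22150 ≈ -9.0474e+8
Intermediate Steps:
p(n) = 155 + 2*n² (p(n) = (n² + n²) + 155 = 2*n² + 155 = 155 + 2*n²)
(1/(-22150) - 21504)*(p(-76) + 30366) = (1/(-22150) - 21504)*((155 + 2*(-76)²) + 30366) = (-1/22150 - 21504)*((155 + 2*5776) + 30366) = -476313601*((155 + 11552) + 30366)/22150 = -476313601*(11707 + 30366)/22150 = -476313601/22150*42073 = -20039942134873/22150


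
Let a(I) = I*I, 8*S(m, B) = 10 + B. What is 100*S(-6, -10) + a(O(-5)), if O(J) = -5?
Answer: 25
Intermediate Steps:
S(m, B) = 5/4 + B/8 (S(m, B) = (10 + B)/8 = 5/4 + B/8)
a(I) = I**2
100*S(-6, -10) + a(O(-5)) = 100*(5/4 + (1/8)*(-10)) + (-5)**2 = 100*(5/4 - 5/4) + 25 = 100*0 + 25 = 0 + 25 = 25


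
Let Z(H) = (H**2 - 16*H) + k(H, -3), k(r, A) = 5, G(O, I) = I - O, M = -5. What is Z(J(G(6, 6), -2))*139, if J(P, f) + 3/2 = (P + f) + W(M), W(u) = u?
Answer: 118567/4 ≈ 29642.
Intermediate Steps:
J(P, f) = -13/2 + P + f (J(P, f) = -3/2 + ((P + f) - 5) = -3/2 + (-5 + P + f) = -13/2 + P + f)
Z(H) = 5 + H**2 - 16*H (Z(H) = (H**2 - 16*H) + 5 = 5 + H**2 - 16*H)
Z(J(G(6, 6), -2))*139 = (5 + (-13/2 + (6 - 1*6) - 2)**2 - 16*(-13/2 + (6 - 1*6) - 2))*139 = (5 + (-13/2 + (6 - 6) - 2)**2 - 16*(-13/2 + (6 - 6) - 2))*139 = (5 + (-13/2 + 0 - 2)**2 - 16*(-13/2 + 0 - 2))*139 = (5 + (-17/2)**2 - 16*(-17/2))*139 = (5 + 289/4 + 136)*139 = (853/4)*139 = 118567/4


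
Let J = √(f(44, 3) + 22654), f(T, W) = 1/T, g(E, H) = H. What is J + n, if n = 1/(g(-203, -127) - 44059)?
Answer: -1/44186 + 3*√1218283/22 ≈ 150.51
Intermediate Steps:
n = -1/44186 (n = 1/(-127 - 44059) = 1/(-44186) = -1/44186 ≈ -2.2632e-5)
J = 3*√1218283/22 (J = √(1/44 + 22654) = √(996777/44) = 3*√1218283/22 ≈ 150.51)
J + n = 3*√1218283/22 - 1/44186 = -1/44186 + 3*√1218283/22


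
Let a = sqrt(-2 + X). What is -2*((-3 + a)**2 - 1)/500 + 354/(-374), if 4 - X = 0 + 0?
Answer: -4612/4675 + 3*sqrt(2)/125 ≈ -0.95258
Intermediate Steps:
X = 4 (X = 4 - (0 + 0) = 4 - 1*0 = 4 + 0 = 4)
a = sqrt(2) (a = sqrt(-2 + 4) = sqrt(2) ≈ 1.4142)
-2*((-3 + a)**2 - 1)/500 + 354/(-374) = -2*((-3 + sqrt(2))**2 - 1)/500 + 354/(-374) = -2*(-1 + (-3 + sqrt(2))**2)*(1/500) + 354*(-1/374) = (2 - 2*(-3 + sqrt(2))**2)*(1/500) - 177/187 = (1/250 - (-3 + sqrt(2))**2/250) - 177/187 = -44063/46750 - (-3 + sqrt(2))**2/250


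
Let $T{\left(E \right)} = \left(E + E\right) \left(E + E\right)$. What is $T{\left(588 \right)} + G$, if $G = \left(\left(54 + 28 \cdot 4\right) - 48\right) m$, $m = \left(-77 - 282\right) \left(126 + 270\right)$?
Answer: $-15392376$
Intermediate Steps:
$m = -142164$ ($m = \left(-359\right) 396 = -142164$)
$T{\left(E \right)} = 4 E^{2}$ ($T{\left(E \right)} = 2 E 2 E = 4 E^{2}$)
$G = -16775352$ ($G = \left(\left(54 + 28 \cdot 4\right) - 48\right) \left(-142164\right) = \left(\left(54 + 112\right) - 48\right) \left(-142164\right) = \left(166 - 48\right) \left(-142164\right) = 118 \left(-142164\right) = -16775352$)
$T{\left(588 \right)} + G = 4 \cdot 588^{2} - 16775352 = 4 \cdot 345744 - 16775352 = 1382976 - 16775352 = -15392376$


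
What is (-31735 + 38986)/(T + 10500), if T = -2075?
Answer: 7251/8425 ≈ 0.86065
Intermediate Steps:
(-31735 + 38986)/(T + 10500) = (-31735 + 38986)/(-2075 + 10500) = 7251/8425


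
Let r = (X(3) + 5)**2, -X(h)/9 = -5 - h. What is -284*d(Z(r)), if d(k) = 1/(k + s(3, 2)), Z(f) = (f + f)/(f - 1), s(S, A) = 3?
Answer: -841776/14821 ≈ -56.796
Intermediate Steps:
X(h) = 45 + 9*h (X(h) = -9*(-5 - h) = 45 + 9*h)
r = 5929 (r = ((45 + 9*3) + 5)**2 = ((45 + 27) + 5)**2 = (72 + 5)**2 = 77**2 = 5929)
Z(f) = 2*f/(-1 + f) (Z(f) = (2*f)/(-1 + f) = 2*f/(-1 + f))
d(k) = 1/(3 + k) (d(k) = 1/(k + 3) = 1/(3 + k))
-284*d(Z(r)) = -284/(3 + 2*5929/(-1 + 5929)) = -284/(3 + 2*5929/5928) = -284/(3 + 2*5929*(1/5928)) = -284/(3 + 5929/2964) = -284/14821/2964 = -284*2964/14821 = -841776/14821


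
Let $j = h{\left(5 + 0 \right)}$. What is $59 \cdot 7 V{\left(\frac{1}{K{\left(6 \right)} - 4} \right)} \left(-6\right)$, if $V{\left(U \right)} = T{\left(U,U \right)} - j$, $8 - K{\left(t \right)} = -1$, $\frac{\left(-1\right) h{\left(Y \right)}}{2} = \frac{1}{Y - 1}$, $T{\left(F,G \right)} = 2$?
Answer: $-6195$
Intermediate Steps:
$h{\left(Y \right)} = - \frac{2}{-1 + Y}$ ($h{\left(Y \right)} = - \frac{2}{Y - 1} = - \frac{2}{-1 + Y}$)
$K{\left(t \right)} = 9$ ($K{\left(t \right)} = 8 - -1 = 8 + 1 = 9$)
$j = - \frac{1}{2}$ ($j = - \frac{2}{-1 + \left(5 + 0\right)} = - \frac{2}{-1 + 5} = - \frac{2}{4} = \left(-2\right) \frac{1}{4} = - \frac{1}{2} \approx -0.5$)
$V{\left(U \right)} = \frac{5}{2}$ ($V{\left(U \right)} = 2 - - \frac{1}{2} = 2 + \frac{1}{2} = \frac{5}{2}$)
$59 \cdot 7 V{\left(\frac{1}{K{\left(6 \right)} - 4} \right)} \left(-6\right) = 59 \cdot 7 \cdot \frac{5}{2} \left(-6\right) = 59 \cdot \frac{35}{2} \left(-6\right) = 59 \left(-105\right) = -6195$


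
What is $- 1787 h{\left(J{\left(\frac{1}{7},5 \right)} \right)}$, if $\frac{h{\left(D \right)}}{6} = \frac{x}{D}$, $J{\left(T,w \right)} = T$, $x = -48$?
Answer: $3602592$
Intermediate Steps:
$h{\left(D \right)} = - \frac{288}{D}$ ($h{\left(D \right)} = 6 \left(- \frac{48}{D}\right) = - \frac{288}{D}$)
$- 1787 h{\left(J{\left(\frac{1}{7},5 \right)} \right)} = - 1787 \left(- \frac{288}{\frac{1}{7}}\right) = - 1787 \left(- 288 \frac{1}{\frac{1}{7}}\right) = - 1787 \left(\left(-288\right) 7\right) = \left(-1787\right) \left(-2016\right) = 3602592$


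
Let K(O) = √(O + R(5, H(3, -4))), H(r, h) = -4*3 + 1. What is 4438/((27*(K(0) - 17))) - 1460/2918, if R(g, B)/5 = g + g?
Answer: -114786404/9414927 - 22190*√2/6453 ≈ -17.055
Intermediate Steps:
H(r, h) = -11 (H(r, h) = -12 + 1 = -11)
R(g, B) = 10*g (R(g, B) = 5*(g + g) = 5*(2*g) = 10*g)
K(O) = √(50 + O) (K(O) = √(O + 10*5) = √(O + 50) = √(50 + O))
4438/((27*(K(0) - 17))) - 1460/2918 = 4438/((27*(√(50 + 0) - 17))) - 1460/2918 = 4438/((27*(√50 - 17))) - 1460*1/2918 = 4438/((27*(5*√2 - 17))) - 730/1459 = 4438/((27*(-17 + 5*√2))) - 730/1459 = 4438/(-459 + 135*√2) - 730/1459 = -730/1459 + 4438/(-459 + 135*√2)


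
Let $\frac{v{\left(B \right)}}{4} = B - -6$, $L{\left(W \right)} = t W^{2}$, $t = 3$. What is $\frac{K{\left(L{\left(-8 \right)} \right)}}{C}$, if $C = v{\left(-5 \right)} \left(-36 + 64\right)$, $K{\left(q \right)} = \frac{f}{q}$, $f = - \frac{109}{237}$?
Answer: $- \frac{109}{5096448} \approx -2.1387 \cdot 10^{-5}$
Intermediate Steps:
$f = - \frac{109}{237}$ ($f = \left(-109\right) \frac{1}{237} = - \frac{109}{237} \approx -0.45992$)
$L{\left(W \right)} = 3 W^{2}$
$v{\left(B \right)} = 24 + 4 B$ ($v{\left(B \right)} = 4 \left(B - -6\right) = 4 \left(B + 6\right) = 4 \left(6 + B\right) = 24 + 4 B$)
$K{\left(q \right)} = - \frac{109}{237 q}$
$C = 112$ ($C = \left(24 + 4 \left(-5\right)\right) \left(-36 + 64\right) = \left(24 - 20\right) 28 = 4 \cdot 28 = 112$)
$\frac{K{\left(L{\left(-8 \right)} \right)}}{C} = \frac{\left(- \frac{109}{237}\right) \frac{1}{3 \left(-8\right)^{2}}}{112} = - \frac{109}{237 \cdot 3 \cdot 64} \cdot \frac{1}{112} = - \frac{109}{237 \cdot 192} \cdot \frac{1}{112} = \left(- \frac{109}{237}\right) \frac{1}{192} \cdot \frac{1}{112} = \left(- \frac{109}{45504}\right) \frac{1}{112} = - \frac{109}{5096448}$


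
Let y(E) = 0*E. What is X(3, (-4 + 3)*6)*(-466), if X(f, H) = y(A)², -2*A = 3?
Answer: 0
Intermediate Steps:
A = -3/2 (A = -½*3 = -3/2 ≈ -1.5000)
y(E) = 0
X(f, H) = 0 (X(f, H) = 0² = 0)
X(3, (-4 + 3)*6)*(-466) = 0*(-466) = 0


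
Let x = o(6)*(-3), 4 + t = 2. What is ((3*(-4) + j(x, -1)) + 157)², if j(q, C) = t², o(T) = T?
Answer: 22201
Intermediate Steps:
t = -2 (t = -4 + 2 = -2)
x = -18 (x = 6*(-3) = -18)
j(q, C) = 4 (j(q, C) = (-2)² = 4)
((3*(-4) + j(x, -1)) + 157)² = ((3*(-4) + 4) + 157)² = ((-12 + 4) + 157)² = (-8 + 157)² = 149² = 22201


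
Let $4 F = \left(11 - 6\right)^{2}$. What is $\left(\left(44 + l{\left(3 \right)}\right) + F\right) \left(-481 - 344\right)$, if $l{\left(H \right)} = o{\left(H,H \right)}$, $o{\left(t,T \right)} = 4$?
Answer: $- \frac{179025}{4} \approx -44756.0$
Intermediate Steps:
$l{\left(H \right)} = 4$
$F = \frac{25}{4}$ ($F = \frac{\left(11 - 6\right)^{2}}{4} = \frac{5^{2}}{4} = \frac{1}{4} \cdot 25 = \frac{25}{4} \approx 6.25$)
$\left(\left(44 + l{\left(3 \right)}\right) + F\right) \left(-481 - 344\right) = \left(\left(44 + 4\right) + \frac{25}{4}\right) \left(-481 - 344\right) = \left(48 + \frac{25}{4}\right) \left(-825\right) = \frac{217}{4} \left(-825\right) = - \frac{179025}{4}$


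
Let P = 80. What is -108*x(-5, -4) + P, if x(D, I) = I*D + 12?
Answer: -3376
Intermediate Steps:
x(D, I) = 12 + D*I (x(D, I) = D*I + 12 = 12 + D*I)
-108*x(-5, -4) + P = -108*(12 - 5*(-4)) + 80 = -108*(12 + 20) + 80 = -108*32 + 80 = -3456 + 80 = -3376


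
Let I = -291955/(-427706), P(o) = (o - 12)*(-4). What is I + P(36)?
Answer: -40767821/427706 ≈ -95.317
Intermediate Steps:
P(o) = 48 - 4*o (P(o) = (-12 + o)*(-4) = 48 - 4*o)
I = 291955/427706 (I = -291955*(-1/427706) = 291955/427706 ≈ 0.68261)
I + P(36) = 291955/427706 + (48 - 4*36) = 291955/427706 + (48 - 144) = 291955/427706 - 96 = -40767821/427706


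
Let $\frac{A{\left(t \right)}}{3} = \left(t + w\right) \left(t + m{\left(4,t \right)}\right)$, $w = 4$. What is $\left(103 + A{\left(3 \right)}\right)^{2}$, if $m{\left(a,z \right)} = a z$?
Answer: $174724$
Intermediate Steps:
$A{\left(t \right)} = 15 t \left(4 + t\right)$ ($A{\left(t \right)} = 3 \left(t + 4\right) \left(t + 4 t\right) = 3 \left(4 + t\right) 5 t = 3 \cdot 5 t \left(4 + t\right) = 15 t \left(4 + t\right)$)
$\left(103 + A{\left(3 \right)}\right)^{2} = \left(103 + 15 \cdot 3 \left(4 + 3\right)\right)^{2} = \left(103 + 15 \cdot 3 \cdot 7\right)^{2} = \left(103 + 315\right)^{2} = 418^{2} = 174724$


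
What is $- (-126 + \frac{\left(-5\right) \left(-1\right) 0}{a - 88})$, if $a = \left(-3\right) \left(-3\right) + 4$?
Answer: $126$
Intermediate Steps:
$a = 13$ ($a = 9 + 4 = 13$)
$- (-126 + \frac{\left(-5\right) \left(-1\right) 0}{a - 88}) = - (-126 + \frac{\left(-5\right) \left(-1\right) 0}{13 - 88}) = - (-126 + \frac{5 \cdot 0}{-75}) = - (-126 - 0) = - (-126 + 0) = \left(-1\right) \left(-126\right) = 126$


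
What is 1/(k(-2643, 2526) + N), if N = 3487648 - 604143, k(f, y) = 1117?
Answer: 1/2884622 ≈ 3.4667e-7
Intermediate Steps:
N = 2883505
1/(k(-2643, 2526) + N) = 1/(1117 + 2883505) = 1/2884622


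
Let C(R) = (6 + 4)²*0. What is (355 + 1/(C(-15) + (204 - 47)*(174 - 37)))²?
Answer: 58303853404416/462637081 ≈ 1.2603e+5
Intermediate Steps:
C(R) = 0 (C(R) = 10²*0 = 100*0 = 0)
(355 + 1/(C(-15) + (204 - 47)*(174 - 37)))² = (355 + 1/(0 + (204 - 47)*(174 - 37)))² = (355 + 1/(0 + 157*137))² = (355 + 1/(0 + 21509))² = (355 + 1/21509)² = (7635696/21509)² = 58303853404416/462637081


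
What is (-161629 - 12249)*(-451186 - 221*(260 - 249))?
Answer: 78874016726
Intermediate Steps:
(-161629 - 12249)*(-451186 - 221*(260 - 249)) = -173878*(-451186 - 221*11) = -173878*(-451186 - 2431) = -173878*(-453617) = 78874016726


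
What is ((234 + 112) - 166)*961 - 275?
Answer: 172705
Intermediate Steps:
((234 + 112) - 166)*961 - 275 = (346 - 166)*961 - 275 = 180*961 - 275 = 172980 - 275 = 172705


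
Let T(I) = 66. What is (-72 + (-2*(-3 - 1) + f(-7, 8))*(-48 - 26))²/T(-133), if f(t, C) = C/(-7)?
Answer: 2741856/539 ≈ 5086.9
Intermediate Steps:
f(t, C) = -C/7 (f(t, C) = C*(-⅐) = -C/7)
(-72 + (-2*(-3 - 1) + f(-7, 8))*(-48 - 26))²/T(-133) = (-72 + (-2*(-3 - 1) - ⅐*8)*(-48 - 26))²/66 = (-72 + (-2*(-4) - 8/7)*(-74))²*(1/66) = (-72 + (8 - 8/7)*(-74))²*(1/66) = (-72 + (48/7)*(-74))²*(1/66) = (-72 - 3552/7)²*(1/66) = (-4056/7)²*(1/66) = (16451136/49)*(1/66) = 2741856/539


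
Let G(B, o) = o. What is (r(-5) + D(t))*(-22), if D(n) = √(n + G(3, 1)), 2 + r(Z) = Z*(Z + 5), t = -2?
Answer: 44 - 22*I ≈ 44.0 - 22.0*I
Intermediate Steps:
r(Z) = -2 + Z*(5 + Z) (r(Z) = -2 + Z*(Z + 5) = -2 + Z*(5 + Z))
D(n) = √(1 + n) (D(n) = √(n + 1) = √(1 + n))
(r(-5) + D(t))*(-22) = ((-2 + (-5)² + 5*(-5)) + √(1 - 2))*(-22) = ((-2 + 25 - 25) + √(-1))*(-22) = (-2 + I)*(-22) = 44 - 22*I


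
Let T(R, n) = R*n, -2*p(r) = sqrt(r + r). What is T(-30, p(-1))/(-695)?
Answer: -3*I*sqrt(2)/139 ≈ -0.030523*I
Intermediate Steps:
p(r) = -sqrt(2)*sqrt(r)/2 (p(r) = -sqrt(r + r)/2 = -sqrt(2)*sqrt(r)/2)
T(-30, p(-1))/(-695) = -(-15)*sqrt(2)*sqrt(-1)/(-695) = -(-15)*sqrt(2)*I*(-1/695) = -(-15)*I*sqrt(2)*(-1/695) = (15*I*sqrt(2))*(-1/695) = -3*I*sqrt(2)/139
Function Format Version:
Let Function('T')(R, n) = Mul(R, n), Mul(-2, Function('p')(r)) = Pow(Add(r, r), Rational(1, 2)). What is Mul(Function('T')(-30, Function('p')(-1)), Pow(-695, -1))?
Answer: Mul(Rational(-3, 139), I, Pow(2, Rational(1, 2))) ≈ Mul(-0.030523, I)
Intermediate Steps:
Function('p')(r) = Mul(Rational(-1, 2), Pow(2, Rational(1, 2)), Pow(r, Rational(1, 2))) (Function('p')(r) = Mul(Rational(-1, 2), Pow(Add(r, r), Rational(1, 2))) = Mul(Rational(-1, 2), Pow(Mul(2, r), Rational(1, 2))) = Mul(Rational(-1, 2), Mul(Pow(2, Rational(1, 2)), Pow(r, Rational(1, 2)))) = Mul(Rational(-1, 2), Pow(2, Rational(1, 2)), Pow(r, Rational(1, 2))))
Mul(Function('T')(-30, Function('p')(-1)), Pow(-695, -1)) = Mul(Mul(-30, Mul(Rational(-1, 2), Pow(2, Rational(1, 2)), Pow(-1, Rational(1, 2)))), Pow(-695, -1)) = Mul(Mul(-30, Mul(Rational(-1, 2), Pow(2, Rational(1, 2)), I)), Rational(-1, 695)) = Mul(Mul(-30, Mul(Rational(-1, 2), I, Pow(2, Rational(1, 2)))), Rational(-1, 695)) = Mul(Mul(15, I, Pow(2, Rational(1, 2))), Rational(-1, 695)) = Mul(Rational(-3, 139), I, Pow(2, Rational(1, 2)))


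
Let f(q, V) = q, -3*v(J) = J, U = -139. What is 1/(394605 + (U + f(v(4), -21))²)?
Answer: 9/3728686 ≈ 2.4137e-6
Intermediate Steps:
v(J) = -J/3
1/(394605 + (U + f(v(4), -21))²) = 1/(394605 + (-139 - ⅓*4)²) = 1/(394605 + (-139 - 4/3)²) = 1/(394605 + (-421/3)²) = 1/(394605 + 177241/9) = 1/(3728686/9) = 9/3728686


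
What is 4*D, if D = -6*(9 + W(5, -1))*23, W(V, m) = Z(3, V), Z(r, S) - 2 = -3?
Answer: -4416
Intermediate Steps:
Z(r, S) = -1 (Z(r, S) = 2 - 3 = -1)
W(V, m) = -1
D = -1104 (D = -6*(9 - 1)*23 = -6*8*23 = -48*23 = -1104)
4*D = 4*(-1104) = -4416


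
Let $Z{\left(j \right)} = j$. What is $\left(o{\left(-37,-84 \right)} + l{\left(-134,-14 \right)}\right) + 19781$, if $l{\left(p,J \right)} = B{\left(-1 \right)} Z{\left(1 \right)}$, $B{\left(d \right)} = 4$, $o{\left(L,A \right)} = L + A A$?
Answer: $26804$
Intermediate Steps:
$o{\left(L,A \right)} = L + A^{2}$
$l{\left(p,J \right)} = 4$ ($l{\left(p,J \right)} = 4 \cdot 1 = 4$)
$\left(o{\left(-37,-84 \right)} + l{\left(-134,-14 \right)}\right) + 19781 = \left(\left(-37 + \left(-84\right)^{2}\right) + 4\right) + 19781 = \left(\left(-37 + 7056\right) + 4\right) + 19781 = \left(7019 + 4\right) + 19781 = 7023 + 19781 = 26804$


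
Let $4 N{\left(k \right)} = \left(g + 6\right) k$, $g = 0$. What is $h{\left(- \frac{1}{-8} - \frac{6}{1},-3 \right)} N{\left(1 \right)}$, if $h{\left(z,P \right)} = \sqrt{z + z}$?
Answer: $\frac{3 i \sqrt{47}}{4} \approx 5.1417 i$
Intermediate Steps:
$h{\left(z,P \right)} = \sqrt{2} \sqrt{z}$ ($h{\left(z,P \right)} = \sqrt{2 z} = \sqrt{2} \sqrt{z}$)
$N{\left(k \right)} = \frac{3 k}{2}$ ($N{\left(k \right)} = \frac{\left(0 + 6\right) k}{4} = \frac{6 k}{4} = \frac{3 k}{2}$)
$h{\left(- \frac{1}{-8} - \frac{6}{1},-3 \right)} N{\left(1 \right)} = \sqrt{2} \sqrt{- \frac{1}{-8} - \frac{6}{1}} \cdot \frac{3}{2} \cdot 1 = \sqrt{2} \sqrt{\left(-1\right) \left(- \frac{1}{8}\right) - 6} \cdot \frac{3}{2} = \sqrt{2} \sqrt{\frac{1}{8} - 6} \cdot \frac{3}{2} = \sqrt{2} \sqrt{- \frac{47}{8}} \cdot \frac{3}{2} = \sqrt{2} \frac{i \sqrt{94}}{4} \cdot \frac{3}{2} = \frac{i \sqrt{47}}{2} \cdot \frac{3}{2} = \frac{3 i \sqrt{47}}{4}$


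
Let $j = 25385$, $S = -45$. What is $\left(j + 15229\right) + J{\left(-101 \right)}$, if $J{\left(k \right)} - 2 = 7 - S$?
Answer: $40668$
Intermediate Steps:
$J{\left(k \right)} = 54$ ($J{\left(k \right)} = 2 + \left(7 - -45\right) = 2 + \left(7 + 45\right) = 2 + 52 = 54$)
$\left(j + 15229\right) + J{\left(-101 \right)} = \left(25385 + 15229\right) + 54 = 40614 + 54 = 40668$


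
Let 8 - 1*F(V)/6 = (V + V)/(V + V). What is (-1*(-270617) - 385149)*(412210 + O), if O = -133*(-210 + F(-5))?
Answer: -49770338728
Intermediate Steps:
F(V) = 42 (F(V) = 48 - 6*(V + V)/(V + V) = 48 - 6*2*V/(2*V) = 48 - 6*2*V*1/(2*V) = 48 - 6*1 = 48 - 6 = 42)
O = 22344 (O = -133*(-210 + 42) = -133*(-168) = 22344)
(-1*(-270617) - 385149)*(412210 + O) = (-1*(-270617) - 385149)*(412210 + 22344) = (270617 - 385149)*434554 = -114532*434554 = -49770338728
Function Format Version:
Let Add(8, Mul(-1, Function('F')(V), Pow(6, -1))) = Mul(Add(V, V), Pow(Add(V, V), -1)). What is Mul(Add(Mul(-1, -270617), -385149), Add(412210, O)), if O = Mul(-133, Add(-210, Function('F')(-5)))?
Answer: -49770338728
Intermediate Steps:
Function('F')(V) = 42 (Function('F')(V) = Add(48, Mul(-6, Mul(Add(V, V), Pow(Add(V, V), -1)))) = Add(48, Mul(-6, Mul(Mul(2, V), Pow(Mul(2, V), -1)))) = Add(48, Mul(-6, Mul(Mul(2, V), Mul(Rational(1, 2), Pow(V, -1))))) = Add(48, Mul(-6, 1)) = Add(48, -6) = 42)
O = 22344 (O = Mul(-133, Add(-210, 42)) = Mul(-133, -168) = 22344)
Mul(Add(Mul(-1, -270617), -385149), Add(412210, O)) = Mul(Add(Mul(-1, -270617), -385149), Add(412210, 22344)) = Mul(Add(270617, -385149), 434554) = Mul(-114532, 434554) = -49770338728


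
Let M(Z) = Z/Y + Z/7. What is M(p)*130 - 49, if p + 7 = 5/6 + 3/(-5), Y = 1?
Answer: -3163/3 ≈ -1054.3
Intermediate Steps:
p = -203/30 (p = -7 + (5/6 + 3/(-5)) = -7 + (5*(1/6) + 3*(-1/5)) = -7 + (5/6 - 3/5) = -7 + 7/30 = -203/30 ≈ -6.7667)
M(Z) = 8*Z/7 (M(Z) = Z/1 + Z/7 = Z*1 + Z*(1/7) = Z + Z/7 = 8*Z/7)
M(p)*130 - 49 = ((8/7)*(-203/30))*130 - 49 = -116/15*130 - 49 = -3016/3 - 49 = -3163/3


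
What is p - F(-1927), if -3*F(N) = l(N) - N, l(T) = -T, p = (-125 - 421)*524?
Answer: -854458/3 ≈ -2.8482e+5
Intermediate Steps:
p = -286104 (p = -546*524 = -286104)
F(N) = 2*N/3 (F(N) = -(-N - N)/3 = -(-2)*N/3 = 2*N/3)
p - F(-1927) = -286104 - 2*(-1927)/3 = -286104 - 1*(-3854/3) = -286104 + 3854/3 = -854458/3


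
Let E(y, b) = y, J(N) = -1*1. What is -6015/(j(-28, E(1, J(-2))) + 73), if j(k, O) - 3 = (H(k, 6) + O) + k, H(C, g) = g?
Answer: -1203/11 ≈ -109.36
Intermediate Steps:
J(N) = -1
j(k, O) = 9 + O + k (j(k, O) = 3 + ((6 + O) + k) = 3 + (6 + O + k) = 9 + O + k)
-6015/(j(-28, E(1, J(-2))) + 73) = -6015/((9 + 1 - 28) + 73) = -6015/(-18 + 73) = -6015/55 = (1/55)*(-6015) = -1203/11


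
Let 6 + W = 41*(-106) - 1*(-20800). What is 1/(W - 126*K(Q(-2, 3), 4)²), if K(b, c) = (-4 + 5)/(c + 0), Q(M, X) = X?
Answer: 8/131521 ≈ 6.0827e-5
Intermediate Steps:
K(b, c) = 1/c
W = 16448 (W = -6 + (41*(-106) - 1*(-20800)) = -6 + (-4346 + 20800) = -6 + 16454 = 16448)
1/(W - 126*K(Q(-2, 3), 4)²) = 1/(16448 - 126*(1/4)²) = 1/(16448 - 126*(¼)²) = 1/(16448 - 126*1/16) = 1/(16448 - 63/8) = 1/(131521/8) = 8/131521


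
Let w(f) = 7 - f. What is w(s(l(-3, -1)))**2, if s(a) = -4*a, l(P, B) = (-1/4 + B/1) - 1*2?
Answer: 36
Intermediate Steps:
l(P, B) = -9/4 + B (l(P, B) = (-1*1/4 + B*1) - 2 = (-1/4 + B) - 2 = -9/4 + B)
w(s(l(-3, -1)))**2 = (7 - (-4)*(-9/4 - 1))**2 = (7 - (-4)*(-13)/4)**2 = (7 - 1*13)**2 = (7 - 13)**2 = (-6)**2 = 36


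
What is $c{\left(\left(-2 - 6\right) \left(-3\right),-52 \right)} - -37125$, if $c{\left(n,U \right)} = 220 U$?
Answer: $25685$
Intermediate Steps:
$c{\left(\left(-2 - 6\right) \left(-3\right),-52 \right)} - -37125 = 220 \left(-52\right) - -37125 = -11440 + 37125 = 25685$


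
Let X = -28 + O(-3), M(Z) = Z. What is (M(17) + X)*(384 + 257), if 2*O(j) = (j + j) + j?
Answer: -19871/2 ≈ -9935.5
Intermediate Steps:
O(j) = 3*j/2 (O(j) = ((j + j) + j)/2 = (2*j + j)/2 = (3*j)/2 = 3*j/2)
X = -65/2 (X = -28 + (3/2)*(-3) = -28 - 9/2 = -65/2 ≈ -32.500)
(M(17) + X)*(384 + 257) = (17 - 65/2)*(384 + 257) = -31/2*641 = -19871/2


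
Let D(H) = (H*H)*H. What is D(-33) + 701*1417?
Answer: 957380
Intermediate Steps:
D(H) = H³ (D(H) = H²*H = H³)
D(-33) + 701*1417 = (-33)³ + 701*1417 = -35937 + 993317 = 957380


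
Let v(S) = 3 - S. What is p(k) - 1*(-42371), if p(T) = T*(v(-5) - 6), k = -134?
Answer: 42103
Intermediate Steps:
p(T) = 2*T (p(T) = T*((3 - 1*(-5)) - 6) = T*((3 + 5) - 6) = T*(8 - 6) = T*2 = 2*T)
p(k) - 1*(-42371) = 2*(-134) - 1*(-42371) = -268 + 42371 = 42103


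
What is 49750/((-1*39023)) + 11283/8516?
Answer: 16625509/332319868 ≈ 0.050029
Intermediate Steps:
49750/((-1*39023)) + 11283/8516 = 49750/(-39023) + 11283*(1/8516) = 49750*(-1/39023) + 11283/8516 = -49750/39023 + 11283/8516 = 16625509/332319868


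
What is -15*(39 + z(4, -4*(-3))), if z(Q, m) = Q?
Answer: -645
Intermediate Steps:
-15*(39 + z(4, -4*(-3))) = -15*(39 + 4) = -15*43 = -645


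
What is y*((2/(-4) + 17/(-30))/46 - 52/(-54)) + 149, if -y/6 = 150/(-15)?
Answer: 42515/207 ≈ 205.39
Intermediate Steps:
y = 60 (y = -900/(-15) = -900*(-1)/15 = -6*(-10) = 60)
y*((2/(-4) + 17/(-30))/46 - 52/(-54)) + 149 = 60*((2/(-4) + 17/(-30))/46 - 52/(-54)) + 149 = 60*((2*(-1/4) + 17*(-1/30))*(1/46) - 52*(-1/54)) + 149 = 60*((-1/2 - 17/30)*(1/46) + 26/27) + 149 = 60*(-16/15*1/46 + 26/27) + 149 = 60*(-8/345 + 26/27) + 149 = 60*(2918/3105) + 149 = 11672/207 + 149 = 42515/207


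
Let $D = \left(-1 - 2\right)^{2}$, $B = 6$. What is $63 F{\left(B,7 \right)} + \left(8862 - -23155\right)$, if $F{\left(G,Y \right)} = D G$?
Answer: $35419$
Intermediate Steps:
$D = 9$ ($D = \left(-3\right)^{2} = 9$)
$F{\left(G,Y \right)} = 9 G$
$63 F{\left(B,7 \right)} + \left(8862 - -23155\right) = 63 \cdot 9 \cdot 6 + \left(8862 - -23155\right) = 63 \cdot 54 + \left(8862 + 23155\right) = 3402 + 32017 = 35419$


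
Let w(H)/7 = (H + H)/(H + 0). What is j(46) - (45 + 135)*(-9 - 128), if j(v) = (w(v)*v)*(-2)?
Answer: 23372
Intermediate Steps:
w(H) = 14 (w(H) = 7*((H + H)/(H + 0)) = 7*((2*H)/H) = 7*2 = 14)
j(v) = -28*v (j(v) = (14*v)*(-2) = -28*v)
j(46) - (45 + 135)*(-9 - 128) = -28*46 - (45 + 135)*(-9 - 128) = -1288 - 180*(-137) = -1288 - 1*(-24660) = -1288 + 24660 = 23372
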